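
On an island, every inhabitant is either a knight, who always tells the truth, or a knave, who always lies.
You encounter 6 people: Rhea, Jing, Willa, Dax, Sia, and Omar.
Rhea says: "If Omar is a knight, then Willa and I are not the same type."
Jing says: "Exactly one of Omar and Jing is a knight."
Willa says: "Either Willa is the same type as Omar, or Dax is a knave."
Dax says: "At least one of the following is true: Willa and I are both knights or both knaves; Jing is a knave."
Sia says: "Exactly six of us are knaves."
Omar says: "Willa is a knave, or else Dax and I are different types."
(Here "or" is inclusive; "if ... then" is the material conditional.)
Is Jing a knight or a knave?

Jing is a knight.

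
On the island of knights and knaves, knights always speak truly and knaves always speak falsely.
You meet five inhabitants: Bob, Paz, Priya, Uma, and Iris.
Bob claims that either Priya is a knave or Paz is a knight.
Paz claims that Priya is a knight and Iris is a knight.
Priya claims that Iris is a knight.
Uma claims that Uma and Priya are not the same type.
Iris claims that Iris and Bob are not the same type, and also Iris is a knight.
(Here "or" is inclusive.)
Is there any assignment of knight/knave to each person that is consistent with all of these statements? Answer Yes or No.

One consistent assignment: Bob=knight, Paz=knave, Priya=knave, Uma=knight, Iris=knave.

Yes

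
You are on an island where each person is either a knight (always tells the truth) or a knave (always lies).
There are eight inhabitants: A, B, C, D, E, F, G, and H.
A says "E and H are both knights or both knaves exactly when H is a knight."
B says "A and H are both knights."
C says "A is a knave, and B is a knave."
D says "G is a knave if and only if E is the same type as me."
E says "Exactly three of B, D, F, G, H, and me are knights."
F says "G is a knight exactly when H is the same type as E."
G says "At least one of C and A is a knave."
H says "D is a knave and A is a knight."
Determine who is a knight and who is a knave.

A is a knave, and the claim "E and H are both knights or both knaves exactly when H is a knight" is indeed False.
B (knave): "A and H are both knights" — False. ✓
C is a knight, so "A is a knave, and B is a knave" must be True — and it is.
D is a knave; "G is a knave if and only if E is the same type as me" is False, as required.
E (knave): "exactly three of B, D, F, G, H, and me are knights" — False. ✓
F (knight): "G is a knight exactly when H is the same type as E" — True. ✓
Since G is a knight, "at least one of C and A is a knave" needs to be True, which holds.
As a knave, H's statement "D is a knave and A is a knight" should be False; it is.

A is a knave, B is a knave, C is a knight, D is a knave, E is a knave, F is a knight, G is a knight, and H is a knave.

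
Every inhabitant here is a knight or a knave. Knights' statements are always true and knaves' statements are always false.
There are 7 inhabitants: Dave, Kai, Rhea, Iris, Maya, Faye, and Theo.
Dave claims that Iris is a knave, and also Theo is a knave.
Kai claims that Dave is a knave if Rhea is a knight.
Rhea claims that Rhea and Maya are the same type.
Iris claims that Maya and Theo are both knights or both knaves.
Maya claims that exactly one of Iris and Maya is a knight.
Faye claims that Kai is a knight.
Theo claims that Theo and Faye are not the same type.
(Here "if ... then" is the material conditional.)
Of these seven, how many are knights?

3

The unique consistent assignment is Dave=knight, Kai=knave, Rhea=knight, Iris=knave, Maya=knight, Faye=knave, Theo=knave.
That has 3 knights.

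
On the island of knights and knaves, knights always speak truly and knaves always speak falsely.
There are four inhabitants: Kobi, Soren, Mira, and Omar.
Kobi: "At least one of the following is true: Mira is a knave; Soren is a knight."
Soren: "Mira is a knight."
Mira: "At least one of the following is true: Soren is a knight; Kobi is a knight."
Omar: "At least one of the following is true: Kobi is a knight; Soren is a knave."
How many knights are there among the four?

4

The unique consistent assignment is Kobi=knight, Soren=knight, Mira=knight, Omar=knight.
That has 4 knights.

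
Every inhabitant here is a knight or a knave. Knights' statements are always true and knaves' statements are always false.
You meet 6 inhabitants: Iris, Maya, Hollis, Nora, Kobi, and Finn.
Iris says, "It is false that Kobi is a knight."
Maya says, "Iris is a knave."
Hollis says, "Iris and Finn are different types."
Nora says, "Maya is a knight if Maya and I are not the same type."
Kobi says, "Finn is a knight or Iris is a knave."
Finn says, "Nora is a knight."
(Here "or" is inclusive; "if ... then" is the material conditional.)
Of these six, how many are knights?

5

The unique consistent assignment is Iris=knave, Maya=knight, Hollis=knight, Nora=knight, Kobi=knight, Finn=knight.
That has 5 knights.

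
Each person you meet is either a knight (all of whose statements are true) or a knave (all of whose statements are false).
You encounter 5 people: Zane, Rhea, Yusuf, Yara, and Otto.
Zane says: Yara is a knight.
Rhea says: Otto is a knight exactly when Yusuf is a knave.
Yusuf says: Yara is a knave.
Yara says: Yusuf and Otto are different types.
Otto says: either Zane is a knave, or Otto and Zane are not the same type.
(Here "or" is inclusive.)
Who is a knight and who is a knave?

Knights: Yusuf and Otto. Knaves: Zane, Rhea, and Yara.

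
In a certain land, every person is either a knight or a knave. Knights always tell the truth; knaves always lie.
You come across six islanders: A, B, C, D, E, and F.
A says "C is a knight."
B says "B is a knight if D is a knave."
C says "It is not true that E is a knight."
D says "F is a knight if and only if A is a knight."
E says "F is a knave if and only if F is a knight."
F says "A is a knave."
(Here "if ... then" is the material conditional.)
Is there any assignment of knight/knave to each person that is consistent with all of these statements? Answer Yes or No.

Yes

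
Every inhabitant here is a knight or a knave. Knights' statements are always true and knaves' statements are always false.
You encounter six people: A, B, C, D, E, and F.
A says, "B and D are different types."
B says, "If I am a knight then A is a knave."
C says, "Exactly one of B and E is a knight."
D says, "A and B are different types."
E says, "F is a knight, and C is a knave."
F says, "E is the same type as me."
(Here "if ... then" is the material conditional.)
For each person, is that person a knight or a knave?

A is a knave, B is a knight, C is a knave, D is a knight, E is a knight, and F is a knight.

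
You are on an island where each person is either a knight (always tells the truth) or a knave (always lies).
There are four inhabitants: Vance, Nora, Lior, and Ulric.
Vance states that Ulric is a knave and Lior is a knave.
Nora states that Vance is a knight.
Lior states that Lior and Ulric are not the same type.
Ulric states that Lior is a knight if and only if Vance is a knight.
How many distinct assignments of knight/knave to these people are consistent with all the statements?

2

Consistent assignments:
  Vance=knight, Nora=knight, Lior=knave, Ulric=knave
  Vance=knave, Nora=knave, Lior=knight, Ulric=knave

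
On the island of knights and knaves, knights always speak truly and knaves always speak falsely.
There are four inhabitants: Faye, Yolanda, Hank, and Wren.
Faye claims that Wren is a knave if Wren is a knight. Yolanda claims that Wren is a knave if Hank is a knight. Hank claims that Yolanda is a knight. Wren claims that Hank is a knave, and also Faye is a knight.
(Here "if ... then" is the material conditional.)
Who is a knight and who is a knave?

Faye is a knight, Yolanda is a knight, Hank is a knight, and Wren is a knave.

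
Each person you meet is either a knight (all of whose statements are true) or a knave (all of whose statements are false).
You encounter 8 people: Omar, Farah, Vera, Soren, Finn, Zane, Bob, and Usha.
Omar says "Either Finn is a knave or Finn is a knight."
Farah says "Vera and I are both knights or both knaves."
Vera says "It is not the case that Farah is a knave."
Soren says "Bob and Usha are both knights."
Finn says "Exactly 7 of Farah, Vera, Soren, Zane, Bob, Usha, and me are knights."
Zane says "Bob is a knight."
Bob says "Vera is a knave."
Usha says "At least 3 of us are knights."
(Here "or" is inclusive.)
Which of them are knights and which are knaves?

Omar is a knight, Farah is a knight, Vera is a knight, Soren is a knave, Finn is a knave, Zane is a knave, Bob is a knave, and Usha is a knight.

Omar is a knight; "either Finn is a knave or Finn is a knight" is True, as required.
Farah is a knight; "Vera and I are both knights or both knaves" is True, as required.
Vera is a knight; "it is not the case that Farah is a knave" is True, as required.
Soren (knave): "Bob and Usha are both knights" — False. ✓
Finn (knave): "exactly 7 of Farah, Vera, Soren, Zane, Bob, Usha, and me are knights" — False. ✓
Zane is a knave; "Bob is a knight" is False, as required.
Since Bob is a knave, "Vera is a knave" needs to be False, which holds.
Usha is a knight, and the claim "at least 3 of us are knights" is indeed True.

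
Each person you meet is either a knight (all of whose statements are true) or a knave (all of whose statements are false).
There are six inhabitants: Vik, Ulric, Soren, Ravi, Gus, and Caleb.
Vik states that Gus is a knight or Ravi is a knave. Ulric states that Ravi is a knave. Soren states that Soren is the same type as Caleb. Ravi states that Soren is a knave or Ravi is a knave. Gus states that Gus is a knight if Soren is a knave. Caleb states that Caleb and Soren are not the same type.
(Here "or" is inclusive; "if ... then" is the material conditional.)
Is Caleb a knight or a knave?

Caleb is a knight.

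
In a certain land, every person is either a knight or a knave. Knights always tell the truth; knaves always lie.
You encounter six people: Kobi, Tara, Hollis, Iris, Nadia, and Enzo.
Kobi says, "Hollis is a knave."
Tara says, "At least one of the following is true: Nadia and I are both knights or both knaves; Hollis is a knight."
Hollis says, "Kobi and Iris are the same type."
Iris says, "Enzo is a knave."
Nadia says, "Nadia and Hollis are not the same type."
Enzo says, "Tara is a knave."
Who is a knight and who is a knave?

Kobi is a knight, Tara is a knave, Hollis is a knave, Iris is a knave, Nadia is a knight, and Enzo is a knight.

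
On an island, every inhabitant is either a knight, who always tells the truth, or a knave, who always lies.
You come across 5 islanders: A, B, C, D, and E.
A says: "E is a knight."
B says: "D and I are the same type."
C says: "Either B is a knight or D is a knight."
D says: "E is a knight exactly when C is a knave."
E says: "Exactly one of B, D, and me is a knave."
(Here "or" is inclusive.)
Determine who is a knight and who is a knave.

Suppose A is a knight. Then A's statement "E is a knight" would have to be true. Checking the 16 ways to assign the others, none is consistent with every speaker.
(For instance, with B=knave, C=knight, D=knight, E=knave, A's claim "E is a knight" comes out false where it would need to be true.)
So A must be a knave, making "E is a knight" false. Taking A=knave, B=knave, C=knight, D=knight, E=knave, each remaining statement checks out:
  B (knave): "D and I are the same type" — false. ✓
  C (knight): "either B is a knight or D is a knight" — true. ✓
  D (knight): "E is a knight exactly when C is a knave" — true. ✓
  E (knave): "exactly one of B, D, and me is a knave" — false. ✓
This is the unique consistent assignment.

A is a knave, B is a knave, C is a knight, D is a knight, and E is a knave.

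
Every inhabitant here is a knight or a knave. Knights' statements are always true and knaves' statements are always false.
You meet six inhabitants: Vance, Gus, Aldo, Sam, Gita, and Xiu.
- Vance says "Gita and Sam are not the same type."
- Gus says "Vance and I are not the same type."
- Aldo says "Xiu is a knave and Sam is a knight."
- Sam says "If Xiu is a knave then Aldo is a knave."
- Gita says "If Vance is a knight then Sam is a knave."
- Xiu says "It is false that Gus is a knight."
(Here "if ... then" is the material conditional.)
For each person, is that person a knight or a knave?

Knights: Sam, Gita, and Xiu. Knaves: Vance, Gus, and Aldo.

Vance is a knave; "Gita and Sam are not the same type" is False, as required.
Gus is a knave, so "Vance and I are not the same type" must be False — and it is.
Aldo is a knave; "Xiu is a knave and Sam is a knight" is False, as required.
As a knight, Sam's statement "if Xiu is a knave then Aldo is a knave" should be true; it is.
As a knight, Gita's statement "if Vance is a knight then Sam is a knave" should be true; it is.
As a knight, Xiu's statement "it is false that Gus is a knight" should be true; it is.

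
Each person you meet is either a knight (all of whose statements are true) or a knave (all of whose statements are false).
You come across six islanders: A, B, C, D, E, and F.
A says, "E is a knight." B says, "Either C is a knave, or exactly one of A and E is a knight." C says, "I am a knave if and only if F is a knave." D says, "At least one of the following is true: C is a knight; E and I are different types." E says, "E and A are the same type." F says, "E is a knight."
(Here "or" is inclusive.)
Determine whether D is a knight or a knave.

D is a knight.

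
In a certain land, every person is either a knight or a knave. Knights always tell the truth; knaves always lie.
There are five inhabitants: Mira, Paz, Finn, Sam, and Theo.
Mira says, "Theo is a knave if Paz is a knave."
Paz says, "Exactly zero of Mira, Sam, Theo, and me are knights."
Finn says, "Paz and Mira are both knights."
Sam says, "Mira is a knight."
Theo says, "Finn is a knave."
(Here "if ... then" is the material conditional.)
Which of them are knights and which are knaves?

Knights: Theo. Knaves: Mira, Paz, Finn, and Sam.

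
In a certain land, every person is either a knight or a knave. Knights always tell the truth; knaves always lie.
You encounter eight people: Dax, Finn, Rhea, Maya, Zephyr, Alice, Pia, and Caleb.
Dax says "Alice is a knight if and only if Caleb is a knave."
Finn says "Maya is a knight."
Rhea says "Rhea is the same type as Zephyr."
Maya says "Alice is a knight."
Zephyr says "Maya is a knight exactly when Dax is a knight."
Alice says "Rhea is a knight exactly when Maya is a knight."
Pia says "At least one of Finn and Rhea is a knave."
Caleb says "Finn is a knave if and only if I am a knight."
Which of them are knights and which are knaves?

Since Dax is a knave, "Alice is a knight if and only if Caleb is a knave" needs to be false, which holds.
Since Finn is a knave, "Maya is a knight" needs to be false, which holds.
Rhea is a knight, and the claim "Rhea is the same type as Zephyr" is indeed true.
Maya is a knave; "Alice is a knight" is false, as required.
Zephyr is a knight; "Maya is a knight exactly when Dax is a knight" is true, as required.
Alice is a knave, so "Rhea is a knight exactly when Maya is a knight" must be false — and it is.
As a knight, Pia's statement "at least one of Finn and Rhea is a knave" should be true; it is.
Caleb (knave): "Finn is a knave if and only if I am a knight" — false. ✓

Dax is a knave, Finn is a knave, Rhea is a knight, Maya is a knave, Zephyr is a knight, Alice is a knave, Pia is a knight, and Caleb is a knave.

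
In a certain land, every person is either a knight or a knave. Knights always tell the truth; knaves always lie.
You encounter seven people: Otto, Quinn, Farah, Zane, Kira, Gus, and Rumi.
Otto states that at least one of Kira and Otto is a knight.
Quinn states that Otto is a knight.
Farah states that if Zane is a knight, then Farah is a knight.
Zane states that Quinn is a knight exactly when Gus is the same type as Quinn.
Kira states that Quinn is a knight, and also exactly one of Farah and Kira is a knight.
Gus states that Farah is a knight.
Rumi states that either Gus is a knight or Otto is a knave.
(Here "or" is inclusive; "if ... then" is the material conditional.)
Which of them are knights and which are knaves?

Otto is a knave, and the claim "at least one of Kira and Otto is a knight" is indeed false.
Quinn is a knave; "Otto is a knight" is false, as required.
As a knight, Farah's statement "if Zane is a knight, then Farah is a knight" should be True; it is.
Since Zane is a knight, "Quinn is a knight exactly when Gus is the same type as Quinn" needs to be True, which holds.
Kira is a knave; "Quinn is a knight, and also exactly one of Farah and Kira is a knight" is false, as required.
Gus is a knight; "Farah is a knight" is True, as required.
As a knight, Rumi's statement "either Gus is a knight or Otto is a knave" should be True; it is.

Otto is a knave, Quinn is a knave, Farah is a knight, Zane is a knight, Kira is a knave, Gus is a knight, and Rumi is a knight.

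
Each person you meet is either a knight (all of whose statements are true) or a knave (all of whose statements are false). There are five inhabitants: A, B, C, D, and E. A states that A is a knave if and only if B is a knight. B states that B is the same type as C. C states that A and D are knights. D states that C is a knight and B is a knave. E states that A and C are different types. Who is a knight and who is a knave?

A is a knight; "A is a knave if and only if B is a knight" is true, as required.
Since B is a knave, "B is the same type as C" needs to be False, which holds.
C (knight): "A and D are knights" — true. ✓
Since D is a knight, "C is a knight and B is a knave" needs to be true, which holds.
E (knave): "A and C are different types" — False. ✓

A is a knight, B is a knave, C is a knight, D is a knight, and E is a knave.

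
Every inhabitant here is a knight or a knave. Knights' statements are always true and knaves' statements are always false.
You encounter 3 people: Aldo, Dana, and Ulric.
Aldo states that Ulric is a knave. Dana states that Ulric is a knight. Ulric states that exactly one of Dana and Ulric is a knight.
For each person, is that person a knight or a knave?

Suppose Aldo is a knave. Then Aldo's statement "Ulric is a knave" would have to be false. Checking the 4 ways to assign the others, none is consistent with every speaker.
(For instance, with Dana=knave, Ulric=knave, Aldo's claim "Ulric is a knave" comes out true where it would need to be false.)
So Aldo must be a knight, making "Ulric is a knave" true. Taking Aldo=knight, Dana=knave, Ulric=knave, each remaining statement checks out:
  Dana (knave): "Ulric is a knight" — false. ✓
  Ulric (knave): "exactly one of Dana and Ulric is a knight" — false. ✓
This is the unique consistent assignment.

Aldo is a knight, Dana is a knave, and Ulric is a knave.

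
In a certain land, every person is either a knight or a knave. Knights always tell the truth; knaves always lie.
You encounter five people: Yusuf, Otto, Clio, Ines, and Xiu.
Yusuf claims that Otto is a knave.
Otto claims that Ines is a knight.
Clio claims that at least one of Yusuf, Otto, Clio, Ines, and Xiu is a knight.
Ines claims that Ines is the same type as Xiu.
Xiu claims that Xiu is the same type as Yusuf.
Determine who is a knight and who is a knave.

Yusuf is a knight, and the claim "Otto is a knave" is indeed True.
Otto is a knave, and the claim "Ines is a knight" is indeed False.
Since Clio is a knight, "at least one of Yusuf, Otto, Clio, Ines, and Xiu is a knight" needs to be True, which holds.
Ines is a knave; "Ines is the same type as Xiu" is False, as required.
Xiu is a knight; "Xiu is the same type as Yusuf" is True, as required.

Yusuf is a knight, Otto is a knave, Clio is a knight, Ines is a knave, and Xiu is a knight.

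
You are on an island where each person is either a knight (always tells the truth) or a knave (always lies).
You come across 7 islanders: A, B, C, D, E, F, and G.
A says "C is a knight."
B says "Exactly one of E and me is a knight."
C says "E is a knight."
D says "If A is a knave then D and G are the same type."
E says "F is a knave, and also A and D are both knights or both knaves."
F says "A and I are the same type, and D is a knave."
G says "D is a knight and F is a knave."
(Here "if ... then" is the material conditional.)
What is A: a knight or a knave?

A is a knave.

Consistent assignments: {A=knave, B=knight, C=knave, D=knight, E=knave, F=knave, G=knight}; {A=knave, B=knave, C=knave, D=knight, E=knave, F=knave, G=knight}
In every consistent assignment, A is a knave.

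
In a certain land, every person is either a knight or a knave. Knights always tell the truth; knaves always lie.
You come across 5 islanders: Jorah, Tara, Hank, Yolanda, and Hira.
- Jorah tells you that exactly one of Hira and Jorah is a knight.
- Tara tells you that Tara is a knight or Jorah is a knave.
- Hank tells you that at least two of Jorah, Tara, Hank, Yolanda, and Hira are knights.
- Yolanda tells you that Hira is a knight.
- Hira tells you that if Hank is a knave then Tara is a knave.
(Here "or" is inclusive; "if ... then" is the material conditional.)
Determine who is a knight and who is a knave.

Knights: Tara. Knaves: Jorah, Hank, Yolanda, and Hira.

Since Jorah is a knave, "exactly one of Hira and Jorah is a knight" needs to be False, which holds.
Since Tara is a knight, "Tara is a knight or Jorah is a knave" needs to be true, which holds.
Hank (knave): "at least two of Jorah, Tara, Hank, Yolanda, and Hira are knights" — False. ✓
Since Yolanda is a knave, "Hira is a knight" needs to be False, which holds.
Hira is a knave; "if Hank is a knave then Tara is a knave" is False, as required.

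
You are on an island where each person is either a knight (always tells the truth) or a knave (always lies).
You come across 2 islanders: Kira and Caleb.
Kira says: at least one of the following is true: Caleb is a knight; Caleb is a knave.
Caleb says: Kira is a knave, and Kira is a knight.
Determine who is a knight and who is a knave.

Kira is a knight and Caleb is a knave.

Kira (knight): "at least one of the following is true: Caleb is a knight; Caleb is a knave" — True. ✓
As a knave, Caleb's statement "Kira is a knave, and Kira is a knight" should be false; it is.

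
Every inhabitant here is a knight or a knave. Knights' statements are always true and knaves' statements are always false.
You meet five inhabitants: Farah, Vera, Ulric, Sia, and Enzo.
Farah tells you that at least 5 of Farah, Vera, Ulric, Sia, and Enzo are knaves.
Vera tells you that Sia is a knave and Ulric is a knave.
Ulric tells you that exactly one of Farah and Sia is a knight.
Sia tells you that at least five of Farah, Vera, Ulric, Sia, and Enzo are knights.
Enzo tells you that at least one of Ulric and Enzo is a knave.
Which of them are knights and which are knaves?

Farah is a knave, Vera is a knight, Ulric is a knave, Sia is a knave, and Enzo is a knight.

Suppose Farah is a knight. Then Farah's statement "at least 5 of Farah, Vera, Ulric, Sia, and Enzo are knaves" would have to be true. Checking the 16 ways to assign the others, none is consistent with every speaker.
(For instance, with Vera=knight, Ulric=knave, Sia=knave, Enzo=knight, Farah's claim "at least 5 of Farah, Vera, Ulric, Sia, and Enzo are knaves" comes out false where it would need to be true.)
So Farah must be a knave, making "at least 5 of Farah, Vera, Ulric, Sia, and Enzo are knaves" false. Taking Farah=knave, Vera=knight, Ulric=knave, Sia=knave, Enzo=knight, each remaining statement checks out:
  Vera (knight): "Sia is a knave and Ulric is a knave" — true. ✓
  Ulric (knave): "exactly one of Farah and Sia is a knight" — false. ✓
  Sia (knave): "at least five of Farah, Vera, Ulric, Sia, and Enzo are knights" — false. ✓
  Enzo (knight): "at least one of Ulric and Enzo is a knave" — true. ✓
This is the unique consistent assignment.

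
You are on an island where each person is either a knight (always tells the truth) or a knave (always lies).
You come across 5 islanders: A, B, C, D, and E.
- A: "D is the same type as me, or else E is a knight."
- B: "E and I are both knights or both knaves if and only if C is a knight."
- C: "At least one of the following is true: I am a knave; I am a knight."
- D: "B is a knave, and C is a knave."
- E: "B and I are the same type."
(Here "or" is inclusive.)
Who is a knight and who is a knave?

A (knight): "D is the same type as me, or else E is a knight" — true. ✓
Since B is a knight, "E and I are both knights or both knaves if and only if C is a knight" needs to be true, which holds.
As a knight, C's statement "at least one of the following is true: I am a knave; I am a knight" should be true; it is.
D is a knave, and the claim "B is a knave, and C is a knave" is indeed false.
Since E is a knight, "B and I are the same type" needs to be true, which holds.

A is a knight, B is a knight, C is a knight, D is a knave, and E is a knight.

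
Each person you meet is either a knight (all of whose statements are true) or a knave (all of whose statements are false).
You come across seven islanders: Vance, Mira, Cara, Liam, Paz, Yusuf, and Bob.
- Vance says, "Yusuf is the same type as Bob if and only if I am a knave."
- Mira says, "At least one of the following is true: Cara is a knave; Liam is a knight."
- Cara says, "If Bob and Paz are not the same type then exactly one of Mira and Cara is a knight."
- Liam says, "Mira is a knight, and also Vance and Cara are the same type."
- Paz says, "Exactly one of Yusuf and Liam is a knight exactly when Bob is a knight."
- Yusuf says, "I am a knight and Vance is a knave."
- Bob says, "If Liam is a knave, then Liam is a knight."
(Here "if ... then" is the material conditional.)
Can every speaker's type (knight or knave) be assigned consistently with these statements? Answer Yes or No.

One consistent assignment: Vance=knight, Mira=knight, Cara=knight, Liam=knight, Paz=knight, Yusuf=knave, Bob=knight.

Yes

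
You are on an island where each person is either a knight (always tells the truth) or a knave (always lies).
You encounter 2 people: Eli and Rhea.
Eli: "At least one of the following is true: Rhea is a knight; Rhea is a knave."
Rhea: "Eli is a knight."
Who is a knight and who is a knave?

Eli is a knight and Rhea is a knight.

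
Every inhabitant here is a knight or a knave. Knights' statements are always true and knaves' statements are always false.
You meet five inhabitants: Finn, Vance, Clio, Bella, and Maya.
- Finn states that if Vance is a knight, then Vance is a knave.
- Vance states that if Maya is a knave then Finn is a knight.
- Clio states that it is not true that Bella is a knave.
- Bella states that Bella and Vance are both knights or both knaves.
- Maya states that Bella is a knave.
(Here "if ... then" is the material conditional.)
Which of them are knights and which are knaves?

Since Finn is a knave, "if Vance is a knight, then Vance is a knave" needs to be False, which holds.
Since Vance is a knight, "if Maya is a knave then Finn is a knight" needs to be true, which holds.
Clio is a knave, and the claim "it is not true that Bella is a knave" is indeed False.
As a knave, Bella's statement "Bella and Vance are both knights or both knaves" should be False; it is.
As a knight, Maya's statement "Bella is a knave" should be true; it is.

Finn is a knave, Vance is a knight, Clio is a knave, Bella is a knave, and Maya is a knight.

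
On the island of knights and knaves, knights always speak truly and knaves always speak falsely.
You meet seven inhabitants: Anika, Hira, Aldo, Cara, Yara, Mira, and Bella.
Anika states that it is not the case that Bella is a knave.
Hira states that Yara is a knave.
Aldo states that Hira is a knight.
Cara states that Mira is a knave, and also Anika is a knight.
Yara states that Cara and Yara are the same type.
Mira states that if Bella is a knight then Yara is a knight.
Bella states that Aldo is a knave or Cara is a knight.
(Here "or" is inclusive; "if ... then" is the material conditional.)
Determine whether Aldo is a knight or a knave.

Aldo is a knight.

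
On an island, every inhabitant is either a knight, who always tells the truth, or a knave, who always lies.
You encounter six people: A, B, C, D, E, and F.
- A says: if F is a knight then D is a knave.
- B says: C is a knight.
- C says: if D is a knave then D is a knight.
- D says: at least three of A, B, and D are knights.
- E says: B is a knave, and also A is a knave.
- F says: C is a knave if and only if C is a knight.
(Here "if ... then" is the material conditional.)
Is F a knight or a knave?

F is a knave.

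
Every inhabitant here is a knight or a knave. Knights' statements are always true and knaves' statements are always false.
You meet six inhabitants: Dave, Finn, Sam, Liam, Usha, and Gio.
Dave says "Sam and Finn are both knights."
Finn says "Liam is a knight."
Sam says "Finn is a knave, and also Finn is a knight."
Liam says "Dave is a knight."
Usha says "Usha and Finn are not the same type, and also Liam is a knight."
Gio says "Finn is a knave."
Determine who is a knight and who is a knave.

Knights: Gio. Knaves: Dave, Finn, Sam, Liam, and Usha.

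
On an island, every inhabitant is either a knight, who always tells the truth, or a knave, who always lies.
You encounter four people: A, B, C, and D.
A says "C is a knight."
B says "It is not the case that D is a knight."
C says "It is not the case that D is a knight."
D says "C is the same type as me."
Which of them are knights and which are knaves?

Knights: A, B, and C. Knaves: D.

Suppose A is a knave. Then A's statement "C is a knight" would have to be false. Checking the 8 ways to assign the others, none is consistent with every speaker.
(For instance, with B=knight, C=knight, D=knave, A's claim "C is a knight" comes out true where it would need to be false.)
So A must be a knight, making "C is a knight" true. Taking A=knight, B=knight, C=knight, D=knave, each remaining statement checks out:
  B (knight): "it is not the case that D is a knight" — true. ✓
  C (knight): "it is not the case that D is a knight" — true. ✓
  D (knave): "C is the same type as me" — false. ✓
This is the unique consistent assignment.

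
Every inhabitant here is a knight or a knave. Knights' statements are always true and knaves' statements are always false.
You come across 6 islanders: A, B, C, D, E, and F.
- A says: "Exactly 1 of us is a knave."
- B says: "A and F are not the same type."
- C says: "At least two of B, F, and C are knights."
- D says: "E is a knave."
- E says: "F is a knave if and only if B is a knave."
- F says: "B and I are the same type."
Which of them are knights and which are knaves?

Knights: B, C, E, and F. Knaves: A and D.

A is a knave; "exactly 1 of us is a knave" is false, as required.
B is a knight, and the claim "A and F are not the same type" is indeed True.
Since C is a knight, "at least two of B, F, and C are knights" needs to be True, which holds.
D (knave): "E is a knave" — false. ✓
E (knight): "F is a knave if and only if B is a knave" — True. ✓
F is a knight, so "B and I are the same type" must be True — and it is.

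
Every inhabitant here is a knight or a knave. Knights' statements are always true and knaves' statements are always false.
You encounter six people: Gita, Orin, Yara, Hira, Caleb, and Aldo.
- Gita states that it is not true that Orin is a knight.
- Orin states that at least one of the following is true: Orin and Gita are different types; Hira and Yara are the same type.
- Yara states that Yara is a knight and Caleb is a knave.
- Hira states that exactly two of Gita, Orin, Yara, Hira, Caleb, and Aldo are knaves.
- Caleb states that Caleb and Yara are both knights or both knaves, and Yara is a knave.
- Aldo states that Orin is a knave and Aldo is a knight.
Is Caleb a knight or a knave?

Caleb is a knave.

Consistent assignments: {Gita=knave, Orin=knight, Yara=knight, Hira=knave, Caleb=knave, Aldo=knave}
In every consistent assignment, Caleb is a knave.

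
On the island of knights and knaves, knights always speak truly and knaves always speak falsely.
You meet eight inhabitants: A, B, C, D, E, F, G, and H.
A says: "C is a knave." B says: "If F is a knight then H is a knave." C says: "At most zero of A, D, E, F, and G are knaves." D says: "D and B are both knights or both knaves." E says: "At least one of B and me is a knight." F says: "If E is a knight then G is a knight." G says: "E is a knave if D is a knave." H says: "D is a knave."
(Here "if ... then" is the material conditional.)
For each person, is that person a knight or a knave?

A is a knight, so "C is a knave" must be True — and it is.
B is a knight, so "if F is a knight then H is a knave" must be True — and it is.
C is a knave, so "at most zero of A, D, E, F, and G are knaves" must be false — and it is.
D (knave): "D and B are both knights or both knaves" — false. ✓
E is a knight; "at least one of B and me is a knight" is True, as required.
Since F is a knave, "if E is a knight then G is a knight" needs to be false, which holds.
Since G is a knave, "E is a knave if D is a knave" needs to be false, which holds.
Since H is a knight, "D is a knave" needs to be True, which holds.

Knights: A, B, E, and H. Knaves: C, D, F, and G.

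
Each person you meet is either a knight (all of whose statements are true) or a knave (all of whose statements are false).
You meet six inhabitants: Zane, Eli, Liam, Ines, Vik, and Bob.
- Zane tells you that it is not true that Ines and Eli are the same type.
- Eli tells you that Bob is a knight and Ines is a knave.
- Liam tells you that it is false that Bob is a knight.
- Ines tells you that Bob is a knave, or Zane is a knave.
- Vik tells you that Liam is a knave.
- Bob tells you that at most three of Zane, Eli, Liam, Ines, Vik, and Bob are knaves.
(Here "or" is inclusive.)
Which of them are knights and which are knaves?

As a knight, Zane's statement "it is not true that Ines and Eli are the same type" should be True; it is.
Eli is a knight, so "Bob is a knight and Ines is a knave" must be True — and it is.
As a knave, Liam's statement "it is false that Bob is a knight" should be False; it is.
Ines is a knave, so "Bob is a knave, or Zane is a knave" must be False — and it is.
Vik is a knight, and the claim "Liam is a knave" is indeed True.
Bob is a knight, and the claim "at most three of Zane, Eli, Liam, Ines, Vik, and Bob are knaves" is indeed True.

Zane is a knight, Eli is a knight, Liam is a knave, Ines is a knave, Vik is a knight, and Bob is a knight.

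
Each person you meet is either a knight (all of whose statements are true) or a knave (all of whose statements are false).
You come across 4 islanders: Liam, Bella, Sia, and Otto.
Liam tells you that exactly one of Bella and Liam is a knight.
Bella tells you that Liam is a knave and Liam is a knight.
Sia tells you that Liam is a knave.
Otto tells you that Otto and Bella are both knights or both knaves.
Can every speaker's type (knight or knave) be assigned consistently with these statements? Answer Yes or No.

No

Checking all 16 assignments, each has at least one speaker whose statement's truth value contradicts their type.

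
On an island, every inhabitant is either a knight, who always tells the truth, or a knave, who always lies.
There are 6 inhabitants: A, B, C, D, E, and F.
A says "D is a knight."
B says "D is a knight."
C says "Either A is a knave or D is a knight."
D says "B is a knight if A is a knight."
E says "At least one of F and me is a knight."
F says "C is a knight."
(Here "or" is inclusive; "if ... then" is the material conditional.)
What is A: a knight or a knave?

Consistent assignments: {A=knight, B=knight, C=knight, D=knight, E=knight, F=knight}
In every consistent assignment, A is a knight.

A is a knight.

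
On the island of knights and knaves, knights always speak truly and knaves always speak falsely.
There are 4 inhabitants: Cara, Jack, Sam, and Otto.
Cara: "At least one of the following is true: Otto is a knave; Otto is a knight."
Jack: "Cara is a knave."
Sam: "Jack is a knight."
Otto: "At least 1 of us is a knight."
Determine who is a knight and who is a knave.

Knights: Cara and Otto. Knaves: Jack and Sam.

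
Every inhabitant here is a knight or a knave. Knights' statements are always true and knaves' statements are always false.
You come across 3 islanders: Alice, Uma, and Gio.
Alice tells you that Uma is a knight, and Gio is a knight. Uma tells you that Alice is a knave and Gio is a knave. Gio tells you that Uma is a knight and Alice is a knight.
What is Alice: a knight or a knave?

Alice is a knave.

Consistent assignments: {Alice=knave, Uma=knight, Gio=knave}
In every consistent assignment, Alice is a knave.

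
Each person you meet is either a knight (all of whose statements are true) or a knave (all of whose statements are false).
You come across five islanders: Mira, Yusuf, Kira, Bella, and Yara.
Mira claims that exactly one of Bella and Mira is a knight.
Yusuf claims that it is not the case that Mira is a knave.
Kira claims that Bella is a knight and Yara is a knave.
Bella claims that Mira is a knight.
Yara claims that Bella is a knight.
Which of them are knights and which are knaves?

Mira is a knave, Yusuf is a knave, Kira is a knave, Bella is a knave, and Yara is a knave.

Mira is a knave, and the claim "exactly one of Bella and Mira is a knight" is indeed False.
As a knave, Yusuf's statement "it is not the case that Mira is a knave" should be False; it is.
As a knave, Kira's statement "Bella is a knight and Yara is a knave" should be False; it is.
As a knave, Bella's statement "Mira is a knight" should be False; it is.
Since Yara is a knave, "Bella is a knight" needs to be False, which holds.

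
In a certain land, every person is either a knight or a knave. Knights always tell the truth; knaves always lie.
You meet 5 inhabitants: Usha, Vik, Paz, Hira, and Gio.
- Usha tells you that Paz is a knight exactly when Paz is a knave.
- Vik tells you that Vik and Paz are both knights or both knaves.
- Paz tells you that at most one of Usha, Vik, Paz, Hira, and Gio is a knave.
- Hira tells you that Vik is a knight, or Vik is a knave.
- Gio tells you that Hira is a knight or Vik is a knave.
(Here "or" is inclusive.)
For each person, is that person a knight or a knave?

Knights: Vik, Paz, Hira, and Gio. Knaves: Usha.

Usha is a knave, and the claim "Paz is a knight exactly when Paz is a knave" is indeed False.
Vik is a knight, so "Vik and Paz are both knights or both knaves" must be true — and it is.
As a knight, Paz's statement "at most one of Usha, Vik, Paz, Hira, and Gio is a knave" should be true; it is.
Hira (knight): "Vik is a knight, or Vik is a knave" — true. ✓
Gio is a knight, and the claim "Hira is a knight or Vik is a knave" is indeed true.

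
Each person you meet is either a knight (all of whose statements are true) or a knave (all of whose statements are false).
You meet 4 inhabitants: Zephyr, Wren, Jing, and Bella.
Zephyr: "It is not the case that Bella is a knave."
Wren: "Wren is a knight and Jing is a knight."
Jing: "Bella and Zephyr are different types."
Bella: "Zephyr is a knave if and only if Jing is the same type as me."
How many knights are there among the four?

2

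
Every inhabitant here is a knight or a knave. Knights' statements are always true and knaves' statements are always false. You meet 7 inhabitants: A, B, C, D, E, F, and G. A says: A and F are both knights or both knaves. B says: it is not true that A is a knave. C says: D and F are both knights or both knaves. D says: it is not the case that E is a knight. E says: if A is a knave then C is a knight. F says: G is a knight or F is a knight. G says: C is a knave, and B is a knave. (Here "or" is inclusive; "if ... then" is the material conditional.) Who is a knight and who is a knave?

A is a knight; "A and F are both knights or both knaves" is True, as required.
B is a knight; "it is not true that A is a knave" is True, as required.
C is a knave, so "D and F are both knights or both knaves" must be false — and it is.
As a knave, D's statement "it is not the case that E is a knight" should be false; it is.
E is a knight, so "if A is a knave then C is a knight" must be True — and it is.
As a knight, F's statement "G is a knight or F is a knight" should be True; it is.
G is a knave, so "C is a knave, and B is a knave" must be false — and it is.

A is a knight, B is a knight, C is a knave, D is a knave, E is a knight, F is a knight, and G is a knave.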